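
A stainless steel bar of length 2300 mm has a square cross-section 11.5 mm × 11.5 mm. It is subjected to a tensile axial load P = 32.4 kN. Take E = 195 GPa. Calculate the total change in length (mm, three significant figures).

2.89 mm

A = 132.2 mm².
δ_mech = NL/(AE) = 32400·2300/(132.2·195000) = 2.89 mm.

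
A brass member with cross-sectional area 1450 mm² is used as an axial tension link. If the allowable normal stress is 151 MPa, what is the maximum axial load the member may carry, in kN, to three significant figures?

P_max = σ_allow · A = 151 · 1450 = 219000 N = 218.9 kN.

219 kN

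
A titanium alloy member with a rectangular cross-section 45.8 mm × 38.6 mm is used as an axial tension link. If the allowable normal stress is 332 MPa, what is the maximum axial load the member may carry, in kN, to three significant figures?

587 kN

A = 1768 mm².
P_max = σ_allow · A = 332 · 1768 = 586900 N = 586.9 kN.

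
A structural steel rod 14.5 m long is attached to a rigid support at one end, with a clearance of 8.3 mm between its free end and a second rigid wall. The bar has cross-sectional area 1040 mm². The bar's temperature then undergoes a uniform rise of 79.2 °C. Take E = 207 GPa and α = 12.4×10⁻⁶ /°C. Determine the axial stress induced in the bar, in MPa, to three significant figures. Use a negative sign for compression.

Free thermal expansion αLΔT = 12.4e-6 · 14500 · 79.2 = 14.24 mm.
The walls engage after the gap closes; constrained expansion = 14.24 − 8.3 = 5.94 mm.
The walls impose strain ε = −(5.94)/14500 = -4.0967e-04; σ = Eε = 207000 · -4.0967e-04 = -84.8 MPa.

-84.8 MPa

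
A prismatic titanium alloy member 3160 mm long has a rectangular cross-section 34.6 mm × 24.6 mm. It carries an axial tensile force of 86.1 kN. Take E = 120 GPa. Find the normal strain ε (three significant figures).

A = 851.2 mm².
σ = N/A = 101.2 MPa; ε = σ/E = 101.2/120000 = 8.430e-04.

8.43e-04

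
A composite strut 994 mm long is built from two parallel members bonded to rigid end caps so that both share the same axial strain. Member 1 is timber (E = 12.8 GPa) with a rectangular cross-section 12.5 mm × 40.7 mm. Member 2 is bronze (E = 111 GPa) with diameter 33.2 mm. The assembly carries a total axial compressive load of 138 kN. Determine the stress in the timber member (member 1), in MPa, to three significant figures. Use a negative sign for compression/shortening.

-17.2 MPa

A_1 = 508.8 mm².
A_2 = 865.7 mm².
Equal strain + equilibrium ⇒ each member carries load in proportion to AE: A₁E₁ = 6512000 N, A₂E₂ = 96090000 N, ΣAE = 102600000 N.
σ₁ = P·E₁/ΣAE = -138000·12800/102600000 = -17.22 MPa.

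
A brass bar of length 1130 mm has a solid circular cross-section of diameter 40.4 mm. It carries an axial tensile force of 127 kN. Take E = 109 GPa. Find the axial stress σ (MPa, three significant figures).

99.1 MPa

A = 1282 mm².
σ = N/A = 127000/1282 = 99.07 MPa.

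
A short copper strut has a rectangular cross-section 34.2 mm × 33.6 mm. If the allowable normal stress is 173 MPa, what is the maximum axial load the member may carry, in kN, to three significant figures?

199 kN

A = 1149 mm².
P_max = σ_allow · A = 173 · 1149 = 198800 N = 198.8 kN.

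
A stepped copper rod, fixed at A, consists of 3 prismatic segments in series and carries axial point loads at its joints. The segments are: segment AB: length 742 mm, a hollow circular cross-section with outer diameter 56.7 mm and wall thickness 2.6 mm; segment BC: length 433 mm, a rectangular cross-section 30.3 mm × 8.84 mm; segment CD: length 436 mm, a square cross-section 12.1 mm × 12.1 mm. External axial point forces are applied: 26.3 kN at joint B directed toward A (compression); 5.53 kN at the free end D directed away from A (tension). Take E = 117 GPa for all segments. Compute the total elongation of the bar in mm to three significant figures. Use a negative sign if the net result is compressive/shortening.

Internal axial forces (sectioning from the free end, tension +): N_CD = 5.53 kN, N_BC = 5.53 kN, N_AB = -20.77 kN.
A_AB = 441.9 mm².
A_BC = 267.9 mm².
A_CD = 146.4 mm².
δ_AB = -20770·742/(441.9·117000) = -0.2981 mm
δ_BC = 5530·433/(267.9·117000) = 0.07641 mm
δ_CD = 5530·436/(146.4·117000) = 0.1408 mm
δ = Σδ_i = -0.08092 mm.

-0.0809 mm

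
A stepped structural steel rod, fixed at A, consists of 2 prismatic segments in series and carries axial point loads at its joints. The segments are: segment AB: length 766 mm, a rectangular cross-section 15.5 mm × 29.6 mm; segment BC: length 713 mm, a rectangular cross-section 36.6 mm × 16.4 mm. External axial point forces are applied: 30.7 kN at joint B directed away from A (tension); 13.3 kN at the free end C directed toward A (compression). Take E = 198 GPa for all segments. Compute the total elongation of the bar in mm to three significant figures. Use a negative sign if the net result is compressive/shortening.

Internal axial forces (sectioning from the free end, tension +): N_BC = -13.3 kN, N_AB = 17.4 kN.
A_AB = 458.8 mm².
A_BC = 600.2 mm².
δ_AB = 17400·766/(458.8·198000) = 0.1467 mm
δ_BC = -13300·713/(600.2·198000) = -0.07979 mm
δ = Σδ_i = 0.06693 mm.

0.0669 mm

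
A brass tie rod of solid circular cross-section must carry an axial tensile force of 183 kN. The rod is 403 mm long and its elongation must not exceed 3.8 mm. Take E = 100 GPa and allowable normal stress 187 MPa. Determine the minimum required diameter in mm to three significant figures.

Required area A ≥ P/σ_allow = 183000/187 = 978.6 mm².
For a solid circular section, d ≥ √(4A/π) = 35.3 mm.
Elongation limit: A ≥ PL/(Eδ_allow) = 183000·403/(100000·3.8) = 194.1 mm² ⇒ d ≥ 15.72 mm.
The stress limit governs.

35.3 mm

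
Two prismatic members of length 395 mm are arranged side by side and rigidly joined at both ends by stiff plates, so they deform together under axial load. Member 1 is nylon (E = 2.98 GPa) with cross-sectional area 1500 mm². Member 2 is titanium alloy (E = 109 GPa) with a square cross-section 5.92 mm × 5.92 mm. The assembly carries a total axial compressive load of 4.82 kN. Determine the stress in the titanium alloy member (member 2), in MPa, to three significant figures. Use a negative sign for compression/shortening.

-63.4 MPa

A_2 = 35.05 mm².
Equal strain + equilibrium ⇒ each member carries load in proportion to AE: A₁E₁ = 4470000 N, A₂E₂ = 3820000 N, ΣAE = 8290000 N.
σ₂ = P·E₂/ΣAE = -4820·109000/8290000 = -63.37 MPa.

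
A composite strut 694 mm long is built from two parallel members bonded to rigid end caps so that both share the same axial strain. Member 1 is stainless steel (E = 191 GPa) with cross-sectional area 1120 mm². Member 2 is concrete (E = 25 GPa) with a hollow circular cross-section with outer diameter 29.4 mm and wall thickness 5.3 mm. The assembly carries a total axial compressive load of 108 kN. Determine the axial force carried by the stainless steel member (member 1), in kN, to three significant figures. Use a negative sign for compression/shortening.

-103 kN

A_2 = 401.3 mm².
Equal strain + equilibrium ⇒ each member carries load in proportion to AE: A₁E₁ = 213900000 N, A₂E₂ = 10030000 N, ΣAE = 224000000 N.
F₁ = P·A₁E₁/ΣAE = -108000·213900000/224000000 = -103200 N.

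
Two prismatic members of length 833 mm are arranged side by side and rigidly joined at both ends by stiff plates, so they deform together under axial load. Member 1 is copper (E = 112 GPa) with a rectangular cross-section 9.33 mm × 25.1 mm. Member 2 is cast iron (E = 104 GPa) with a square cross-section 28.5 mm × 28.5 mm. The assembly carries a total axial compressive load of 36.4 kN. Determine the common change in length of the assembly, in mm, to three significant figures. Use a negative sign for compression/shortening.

A_1 = 234.2 mm².
A_2 = 812.2 mm².
Equal strain + equilibrium ⇒ each member carries load in proportion to AE: A₁E₁ = 26230000 N, A₂E₂ = 84470000 N, ΣAE = 110700000 N.
δ = PL/ΣAE = -36400·833/110700000 = -0.2739 mm.

-0.274 mm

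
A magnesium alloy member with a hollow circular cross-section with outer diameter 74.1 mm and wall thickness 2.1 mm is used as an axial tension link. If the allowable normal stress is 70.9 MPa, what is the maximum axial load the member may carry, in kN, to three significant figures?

33.7 kN

A = 475 mm².
P_max = σ_allow · A = 70.9 · 475 = 33680 N = 33.68 kN.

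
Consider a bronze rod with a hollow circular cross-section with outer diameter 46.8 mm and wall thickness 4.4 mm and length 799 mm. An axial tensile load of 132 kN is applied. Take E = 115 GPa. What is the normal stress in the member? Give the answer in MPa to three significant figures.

A = 586.1 mm².
σ = N/A = 132000/586.1 = 225.2 MPa.

225 MPa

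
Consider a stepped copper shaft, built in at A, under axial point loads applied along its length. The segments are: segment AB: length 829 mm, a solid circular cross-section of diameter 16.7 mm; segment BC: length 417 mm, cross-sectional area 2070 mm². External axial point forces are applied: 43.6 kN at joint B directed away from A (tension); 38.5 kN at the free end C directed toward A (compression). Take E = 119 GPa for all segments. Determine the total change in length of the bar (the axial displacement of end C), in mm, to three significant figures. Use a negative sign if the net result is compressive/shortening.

Internal axial forces (sectioning from the free end, tension +): N_BC = -38.5 kN, N_AB = 5.1 kN.
A_AB = 219 mm².
δ_AB = 5100·829/(219·119000) = 0.1622 mm
δ_BC = -38500·417/(2070·119000) = -0.06517 mm
δ = Σδ_i = 0.09703 mm.

0.0970 mm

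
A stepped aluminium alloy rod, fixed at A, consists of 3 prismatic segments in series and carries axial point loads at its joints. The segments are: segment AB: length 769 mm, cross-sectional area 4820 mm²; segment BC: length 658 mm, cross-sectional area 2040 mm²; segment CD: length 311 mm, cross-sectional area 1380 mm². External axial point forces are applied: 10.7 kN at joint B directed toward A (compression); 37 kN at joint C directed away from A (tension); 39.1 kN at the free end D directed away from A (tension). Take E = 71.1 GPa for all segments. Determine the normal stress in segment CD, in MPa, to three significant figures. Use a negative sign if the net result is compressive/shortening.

Internal axial forces (sectioning from the free end, tension +): N_CD = 39.1 kN, N_BC = 76.1 kN, N_AB = 65.4 kN.
σ_CD = N_CD/A_CD = 39100/1380 = 28.33 MPa.

28.3 MPa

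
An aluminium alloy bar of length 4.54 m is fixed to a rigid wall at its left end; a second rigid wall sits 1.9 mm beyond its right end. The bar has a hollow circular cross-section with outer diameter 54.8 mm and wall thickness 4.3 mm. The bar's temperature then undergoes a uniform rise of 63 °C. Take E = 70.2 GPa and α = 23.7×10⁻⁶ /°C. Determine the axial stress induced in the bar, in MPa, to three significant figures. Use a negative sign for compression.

Free thermal expansion αLΔT = 23.7e-6 · 4540 · 63 = 6.779 mm.
The walls engage after the gap closes; constrained expansion = 6.779 − 1.9 = 4.879 mm.
The walls impose strain ε = −(4.879)/4540 = -1.0746e-03; σ = Eε = 70200 · -1.0746e-03 = -75.44 MPa.

-75.4 MPa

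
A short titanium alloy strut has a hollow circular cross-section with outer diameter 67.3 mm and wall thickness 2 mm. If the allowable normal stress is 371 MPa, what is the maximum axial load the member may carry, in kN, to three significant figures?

152 kN

A = 410.3 mm².
P_max = σ_allow · A = 371 · 410.3 = 152200 N = 152.2 kN.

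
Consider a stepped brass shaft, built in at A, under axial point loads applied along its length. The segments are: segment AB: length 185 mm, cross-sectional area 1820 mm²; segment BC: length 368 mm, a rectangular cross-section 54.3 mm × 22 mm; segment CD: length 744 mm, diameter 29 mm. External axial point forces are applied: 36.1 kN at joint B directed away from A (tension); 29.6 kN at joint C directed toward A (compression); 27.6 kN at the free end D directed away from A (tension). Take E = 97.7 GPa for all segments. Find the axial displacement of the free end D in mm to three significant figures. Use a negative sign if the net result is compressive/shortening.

Internal axial forces (sectioning from the free end, tension +): N_CD = 27.6 kN, N_BC = -2 kN, N_AB = 34.1 kN.
A_BC = 1195 mm².
A_CD = 660.5 mm².
δ_AB = 34100·185/(1820·97700) = 0.03548 mm
δ_BC = -2000·368/(1195·97700) = -0.006306 mm
δ_CD = 27600·744/(660.5·97700) = 0.3182 mm
δ = Σδ_i = 0.3474 mm.

0.347 mm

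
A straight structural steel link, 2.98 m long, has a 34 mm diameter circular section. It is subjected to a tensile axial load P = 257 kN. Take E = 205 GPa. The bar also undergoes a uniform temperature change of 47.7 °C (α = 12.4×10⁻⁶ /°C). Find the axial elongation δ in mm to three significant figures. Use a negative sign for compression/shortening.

5.88 mm

A = 907.9 mm².
δ_mech = NL/(AE) = 257000·2980/(907.9·205000) = 4.115 mm.
δ_thermal = αLΔT = 12.4e-6·2980·47.7 = 1.763 mm.
δ = δ_mech + δ_thermal = 5.877 mm.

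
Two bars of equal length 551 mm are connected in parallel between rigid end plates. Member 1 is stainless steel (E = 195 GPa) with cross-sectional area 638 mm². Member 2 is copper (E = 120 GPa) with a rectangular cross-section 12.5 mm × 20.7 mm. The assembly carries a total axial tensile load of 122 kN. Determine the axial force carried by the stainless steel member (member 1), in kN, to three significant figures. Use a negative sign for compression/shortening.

97.6 kN

A_2 = 258.8 mm².
Equal strain + equilibrium ⇒ each member carries load in proportion to AE: A₁E₁ = 124400000 N, A₂E₂ = 31050000 N, ΣAE = 155500000 N.
F₁ = P·A₁E₁/ΣAE = 122000·124400000/155500000 = 97630 N.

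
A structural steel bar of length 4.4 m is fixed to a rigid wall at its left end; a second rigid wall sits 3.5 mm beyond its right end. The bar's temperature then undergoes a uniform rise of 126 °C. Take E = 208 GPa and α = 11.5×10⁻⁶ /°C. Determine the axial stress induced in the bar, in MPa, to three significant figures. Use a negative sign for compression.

-136 MPa

Free thermal expansion αLΔT = 11.5e-6 · 4400 · 126 = 6.376 mm.
The walls engage after the gap closes; constrained expansion = 6.376 − 3.5 = 2.876 mm.
The walls impose strain ε = −(2.876)/4400 = -6.5355e-04; σ = Eε = 208000 · -6.5355e-04 = -135.9 MPa.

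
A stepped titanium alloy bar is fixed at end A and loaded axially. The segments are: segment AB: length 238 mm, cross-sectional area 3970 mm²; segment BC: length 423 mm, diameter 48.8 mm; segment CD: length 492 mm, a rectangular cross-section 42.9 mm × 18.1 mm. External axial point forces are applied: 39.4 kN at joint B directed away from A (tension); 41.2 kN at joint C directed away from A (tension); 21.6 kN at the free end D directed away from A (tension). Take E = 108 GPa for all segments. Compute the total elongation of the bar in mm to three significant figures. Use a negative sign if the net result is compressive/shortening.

Internal axial forces (sectioning from the free end, tension +): N_CD = 21.6 kN, N_BC = 62.8 kN, N_AB = 102.2 kN.
A_BC = 1870 mm².
A_CD = 776.5 mm².
δ_AB = 102200·238/(3970·108000) = 0.05673 mm
δ_BC = 62800·423/(1870·108000) = 0.1315 mm
δ_CD = 21600·492/(776.5·108000) = 0.1267 mm
δ = Σδ_i = 0.315 mm.

0.315 mm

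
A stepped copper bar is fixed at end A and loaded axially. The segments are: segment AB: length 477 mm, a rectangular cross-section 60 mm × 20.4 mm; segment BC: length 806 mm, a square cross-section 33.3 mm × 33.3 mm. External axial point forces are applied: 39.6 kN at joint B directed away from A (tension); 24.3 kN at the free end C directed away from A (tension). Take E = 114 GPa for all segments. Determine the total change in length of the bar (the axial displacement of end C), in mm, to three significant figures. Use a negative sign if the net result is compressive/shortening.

0.373 mm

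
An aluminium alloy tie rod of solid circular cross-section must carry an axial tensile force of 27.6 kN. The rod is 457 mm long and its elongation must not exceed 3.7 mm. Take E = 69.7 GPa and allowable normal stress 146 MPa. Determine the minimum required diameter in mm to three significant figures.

15.5 mm

Required area A ≥ P/σ_allow = 27600/146 = 189 mm².
For a solid circular section, d ≥ √(4A/π) = 15.51 mm.
Elongation limit: A ≥ PL/(Eδ_allow) = 27600·457/(69700·3.7) = 48.91 mm² ⇒ d ≥ 7.891 mm.
The stress limit governs.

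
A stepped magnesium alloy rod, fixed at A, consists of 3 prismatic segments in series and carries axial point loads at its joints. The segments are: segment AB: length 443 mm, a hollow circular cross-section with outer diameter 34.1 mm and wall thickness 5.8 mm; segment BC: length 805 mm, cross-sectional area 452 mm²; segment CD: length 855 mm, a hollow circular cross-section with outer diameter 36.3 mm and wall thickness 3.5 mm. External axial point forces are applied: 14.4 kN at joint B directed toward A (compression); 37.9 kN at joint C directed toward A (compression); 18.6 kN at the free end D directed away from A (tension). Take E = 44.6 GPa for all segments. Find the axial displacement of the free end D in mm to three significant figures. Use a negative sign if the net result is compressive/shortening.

-0.431 mm

Internal axial forces (sectioning from the free end, tension +): N_CD = 18.6 kN, N_BC = -19.3 kN, N_AB = -33.7 kN.
A_AB = 515.7 mm².
A_CD = 360.7 mm².
δ_AB = -33700·443/(515.7·44600) = -0.6491 mm
δ_BC = -19300·805/(452·44600) = -0.7707 mm
δ_CD = 18600·855/(360.7·44600) = 0.9887 mm
δ = Σδ_i = -0.4312 mm.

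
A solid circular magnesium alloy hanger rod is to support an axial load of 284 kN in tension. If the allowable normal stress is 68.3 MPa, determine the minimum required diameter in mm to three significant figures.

72.8 mm

Required area A ≥ P/σ_allow = 284000/68.3 = 4158 mm².
For a solid circular section, d ≥ √(4A/π) = 72.76 mm.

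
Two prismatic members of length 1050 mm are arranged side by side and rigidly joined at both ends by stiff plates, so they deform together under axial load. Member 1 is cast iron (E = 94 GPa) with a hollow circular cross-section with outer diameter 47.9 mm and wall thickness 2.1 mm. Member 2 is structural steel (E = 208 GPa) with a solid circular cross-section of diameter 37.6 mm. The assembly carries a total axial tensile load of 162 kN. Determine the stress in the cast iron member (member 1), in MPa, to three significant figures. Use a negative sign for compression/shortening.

A_1 = 302.2 mm².
A_2 = 1110 mm².
Equal strain + equilibrium ⇒ each member carries load in proportion to AE: A₁E₁ = 28400000 N, A₂E₂ = 231000000 N, ΣAE = 259400000 N.
σ₁ = P·E₁/ΣAE = 162000·94000/259400000 = 58.71 MPa.

58.7 MPa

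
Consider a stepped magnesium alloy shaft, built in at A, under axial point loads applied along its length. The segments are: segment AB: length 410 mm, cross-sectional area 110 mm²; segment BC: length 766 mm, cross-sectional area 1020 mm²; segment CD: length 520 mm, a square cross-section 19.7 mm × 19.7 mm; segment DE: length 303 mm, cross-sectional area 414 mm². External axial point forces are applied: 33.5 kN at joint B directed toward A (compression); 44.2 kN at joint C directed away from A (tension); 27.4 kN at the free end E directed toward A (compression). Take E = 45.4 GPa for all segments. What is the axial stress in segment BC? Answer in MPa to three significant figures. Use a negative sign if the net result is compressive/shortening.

16.5 MPa

Internal axial forces (sectioning from the free end, tension +): N_DE = -27.4 kN, N_CD = -27.4 kN, N_BC = 16.8 kN, N_AB = -16.7 kN.
σ_BC = N_BC/A_BC = 16800/1020 = 16.47 MPa.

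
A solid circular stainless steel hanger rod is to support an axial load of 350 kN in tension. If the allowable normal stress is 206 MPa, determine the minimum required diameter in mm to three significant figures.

Required area A ≥ P/σ_allow = 350000/206 = 1699 mm².
For a solid circular section, d ≥ √(4A/π) = 46.51 mm.

46.5 mm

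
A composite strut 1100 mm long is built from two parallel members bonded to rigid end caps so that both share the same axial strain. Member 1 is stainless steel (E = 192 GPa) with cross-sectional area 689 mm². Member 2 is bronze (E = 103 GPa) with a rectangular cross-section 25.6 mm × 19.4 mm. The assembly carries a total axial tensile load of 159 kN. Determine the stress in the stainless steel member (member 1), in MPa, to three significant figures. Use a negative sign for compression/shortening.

A_2 = 496.6 mm².
Equal strain + equilibrium ⇒ each member carries load in proportion to AE: A₁E₁ = 132300000 N, A₂E₂ = 51150000 N, ΣAE = 183400000 N.
σ₁ = P·E₁/ΣAE = 159000·192000/183400000 = 166.4 MPa.

166 MPa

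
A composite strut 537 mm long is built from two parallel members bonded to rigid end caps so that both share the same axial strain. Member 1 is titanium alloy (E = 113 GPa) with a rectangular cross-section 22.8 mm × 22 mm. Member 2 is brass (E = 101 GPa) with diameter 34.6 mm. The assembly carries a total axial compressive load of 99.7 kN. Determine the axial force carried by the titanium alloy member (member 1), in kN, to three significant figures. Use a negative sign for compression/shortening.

-37.3 kN

A_1 = 501.6 mm².
A_2 = 940.2 mm².
Equal strain + equilibrium ⇒ each member carries load in proportion to AE: A₁E₁ = 56680000 N, A₂E₂ = 94960000 N, ΣAE = 151600000 N.
F₁ = P·A₁E₁/ΣAE = -99700·56680000/151600000 = -37260 N.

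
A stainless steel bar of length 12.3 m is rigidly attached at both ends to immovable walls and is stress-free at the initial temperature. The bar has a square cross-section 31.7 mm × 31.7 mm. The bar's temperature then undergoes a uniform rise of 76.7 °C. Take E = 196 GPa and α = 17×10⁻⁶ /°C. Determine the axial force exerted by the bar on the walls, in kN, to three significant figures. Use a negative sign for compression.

Free thermal expansion αLΔT = 17e-6 · 12300 · 76.7 = 16.04 mm.
The walls impose strain ε = −(16.04)/12300 = -1.3039e-03; σ = Eε = 196000 · -1.3039e-03 = -255.6 MPa.
Wall reaction R = σ·A = -255.6·1005 = -256800 N = -256.8 kN.

-257 kN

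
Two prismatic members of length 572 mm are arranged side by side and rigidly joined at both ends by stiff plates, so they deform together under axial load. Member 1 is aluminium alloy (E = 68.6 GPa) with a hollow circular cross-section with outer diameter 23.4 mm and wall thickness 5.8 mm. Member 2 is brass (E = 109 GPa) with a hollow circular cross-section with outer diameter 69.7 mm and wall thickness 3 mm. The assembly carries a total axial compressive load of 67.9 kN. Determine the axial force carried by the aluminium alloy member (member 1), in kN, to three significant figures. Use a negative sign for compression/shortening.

-16.5 kN

A_1 = 320.7 mm².
A_2 = 628.6 mm².
Equal strain + equilibrium ⇒ each member carries load in proportion to AE: A₁E₁ = 22000000 N, A₂E₂ = 68520000 N, ΣAE = 90520000 N.
F₁ = P·A₁E₁/ΣAE = -67900·22000000/90520000 = -16500 N.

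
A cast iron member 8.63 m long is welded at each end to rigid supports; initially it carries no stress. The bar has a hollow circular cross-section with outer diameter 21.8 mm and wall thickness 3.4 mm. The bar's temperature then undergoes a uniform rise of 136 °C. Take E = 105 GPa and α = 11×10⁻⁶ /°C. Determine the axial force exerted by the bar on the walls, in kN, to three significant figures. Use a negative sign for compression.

-30.9 kN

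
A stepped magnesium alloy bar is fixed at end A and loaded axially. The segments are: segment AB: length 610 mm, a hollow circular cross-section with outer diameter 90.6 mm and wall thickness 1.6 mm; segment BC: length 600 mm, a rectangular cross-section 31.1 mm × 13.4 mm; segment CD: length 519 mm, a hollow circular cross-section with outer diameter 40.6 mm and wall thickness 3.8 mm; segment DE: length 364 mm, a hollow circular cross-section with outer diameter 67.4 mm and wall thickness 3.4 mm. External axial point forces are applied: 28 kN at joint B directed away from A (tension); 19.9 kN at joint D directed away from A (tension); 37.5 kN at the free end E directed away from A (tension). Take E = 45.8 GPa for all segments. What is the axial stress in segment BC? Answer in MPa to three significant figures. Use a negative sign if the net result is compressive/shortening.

138 MPa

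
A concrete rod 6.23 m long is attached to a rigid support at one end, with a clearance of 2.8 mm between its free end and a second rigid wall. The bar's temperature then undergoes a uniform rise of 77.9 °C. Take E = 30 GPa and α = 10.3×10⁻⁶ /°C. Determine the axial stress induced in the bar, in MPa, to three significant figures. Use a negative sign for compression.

-10.6 MPa

Free thermal expansion αLΔT = 10.3e-6 · 6230 · 77.9 = 4.999 mm.
The walls engage after the gap closes; constrained expansion = 4.999 − 2.8 = 2.199 mm.
The walls impose strain ε = −(2.199)/6230 = -3.5293e-04; σ = Eε = 30000 · -3.5293e-04 = -10.59 MPa.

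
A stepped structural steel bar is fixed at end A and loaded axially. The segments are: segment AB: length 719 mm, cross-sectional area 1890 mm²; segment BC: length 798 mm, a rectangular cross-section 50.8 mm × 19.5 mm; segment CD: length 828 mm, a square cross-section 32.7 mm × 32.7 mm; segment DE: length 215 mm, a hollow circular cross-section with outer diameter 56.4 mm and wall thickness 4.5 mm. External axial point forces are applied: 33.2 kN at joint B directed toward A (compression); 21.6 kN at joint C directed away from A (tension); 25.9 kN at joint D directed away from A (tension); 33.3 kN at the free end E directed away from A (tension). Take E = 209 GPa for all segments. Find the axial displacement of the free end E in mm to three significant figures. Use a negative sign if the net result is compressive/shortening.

Internal axial forces (sectioning from the free end, tension +): N_DE = 33.3 kN, N_CD = 59.2 kN, N_BC = 80.8 kN, N_AB = 47.6 kN.
A_BC = 990.6 mm².
A_CD = 1069 mm².
A_DE = 733.7 mm².
δ_AB = 47600·719/(1890·209000) = 0.08664 mm
δ_BC = 80800·798/(990.6·209000) = 0.3114 mm
δ_CD = 59200·828/(1069·209000) = 0.2193 mm
δ_DE = 33300·215/(733.7·209000) = 0.04669 mm
δ = Σδ_i = 0.6641 mm.

0.664 mm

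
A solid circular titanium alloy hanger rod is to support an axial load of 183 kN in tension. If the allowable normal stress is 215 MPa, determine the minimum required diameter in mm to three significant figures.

32.9 mm

Required area A ≥ P/σ_allow = 183000/215 = 851.2 mm².
For a solid circular section, d ≥ √(4A/π) = 32.92 mm.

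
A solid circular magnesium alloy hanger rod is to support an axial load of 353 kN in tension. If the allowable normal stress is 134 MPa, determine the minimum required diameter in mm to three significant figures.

Required area A ≥ P/σ_allow = 353000/134 = 2634 mm².
For a solid circular section, d ≥ √(4A/π) = 57.91 mm.

57.9 mm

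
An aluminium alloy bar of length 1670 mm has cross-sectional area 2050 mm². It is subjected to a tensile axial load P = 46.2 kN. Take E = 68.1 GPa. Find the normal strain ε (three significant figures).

3.31e-04

σ = N/A = 22.54 MPa; ε = σ/E = 22.54/68100 = 3.309e-04.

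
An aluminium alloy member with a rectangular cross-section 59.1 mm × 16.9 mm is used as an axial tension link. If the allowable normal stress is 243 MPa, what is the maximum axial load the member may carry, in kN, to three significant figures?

243 kN

A = 998.8 mm².
P_max = σ_allow · A = 243 · 998.8 = 242700 N = 242.7 kN.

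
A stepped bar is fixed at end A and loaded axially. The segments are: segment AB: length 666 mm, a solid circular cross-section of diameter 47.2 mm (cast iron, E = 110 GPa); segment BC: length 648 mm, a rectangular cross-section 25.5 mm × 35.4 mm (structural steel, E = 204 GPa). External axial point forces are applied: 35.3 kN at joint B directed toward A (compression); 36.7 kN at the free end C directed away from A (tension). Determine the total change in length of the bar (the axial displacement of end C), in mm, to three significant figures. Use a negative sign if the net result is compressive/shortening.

0.134 mm

Internal axial forces (sectioning from the free end, tension +): N_BC = 36.7 kN, N_AB = 1.4 kN.
A_AB = 1750 mm².
A_BC = 902.7 mm².
δ_AB = 1400·666/(1750·110000) = 0.004844 mm
δ_BC = 36700·648/(902.7·204000) = 0.1291 mm
δ = Σδ_i = 0.134 mm.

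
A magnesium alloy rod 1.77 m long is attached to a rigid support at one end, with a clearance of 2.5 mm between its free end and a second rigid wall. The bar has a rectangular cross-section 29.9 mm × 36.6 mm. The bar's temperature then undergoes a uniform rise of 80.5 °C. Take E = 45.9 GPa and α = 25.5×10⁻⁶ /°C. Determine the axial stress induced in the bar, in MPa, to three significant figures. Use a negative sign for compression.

Free thermal expansion αLΔT = 25.5e-6 · 1770 · 80.5 = 3.633 mm.
The walls engage after the gap closes; constrained expansion = 3.633 − 2.5 = 1.133 mm.
The walls impose strain ε = −(1.133)/1770 = -6.4032e-04; σ = Eε = 45900 · -6.4032e-04 = -29.39 MPa.

-29.4 MPa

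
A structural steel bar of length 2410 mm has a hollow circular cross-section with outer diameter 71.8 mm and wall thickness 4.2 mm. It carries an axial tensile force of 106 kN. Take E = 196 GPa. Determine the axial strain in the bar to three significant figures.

6.06e-04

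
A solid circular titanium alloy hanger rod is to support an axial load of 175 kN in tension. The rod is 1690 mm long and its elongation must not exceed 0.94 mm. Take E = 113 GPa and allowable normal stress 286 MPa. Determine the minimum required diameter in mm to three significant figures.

59.5 mm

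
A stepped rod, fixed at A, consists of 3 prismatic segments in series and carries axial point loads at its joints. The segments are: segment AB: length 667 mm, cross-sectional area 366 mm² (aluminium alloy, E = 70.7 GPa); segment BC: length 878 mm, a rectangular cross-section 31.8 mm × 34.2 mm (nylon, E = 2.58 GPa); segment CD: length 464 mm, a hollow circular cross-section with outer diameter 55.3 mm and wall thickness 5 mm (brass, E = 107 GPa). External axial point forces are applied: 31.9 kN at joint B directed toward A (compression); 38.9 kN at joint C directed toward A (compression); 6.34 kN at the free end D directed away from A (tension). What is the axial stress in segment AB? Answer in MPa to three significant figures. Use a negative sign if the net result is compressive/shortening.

Internal axial forces (sectioning from the free end, tension +): N_CD = 6.34 kN, N_BC = -32.56 kN, N_AB = -64.46 kN.
σ_AB = N_AB/A_AB = -64460/366 = -176.1 MPa.

-176 MPa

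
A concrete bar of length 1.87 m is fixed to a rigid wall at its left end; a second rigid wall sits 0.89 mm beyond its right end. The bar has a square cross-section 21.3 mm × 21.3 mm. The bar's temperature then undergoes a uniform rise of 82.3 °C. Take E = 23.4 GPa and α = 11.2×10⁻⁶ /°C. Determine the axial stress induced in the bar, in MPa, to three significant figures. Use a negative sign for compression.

Free thermal expansion αLΔT = 11.2e-6 · 1870 · 82.3 = 1.724 mm.
The walls engage after the gap closes; constrained expansion = 1.724 − 0.89 = 0.8337 mm.
The walls impose strain ε = −(0.8337)/1870 = -4.4582e-04; σ = Eε = 23400 · -4.4582e-04 = -10.43 MPa.

-10.4 MPa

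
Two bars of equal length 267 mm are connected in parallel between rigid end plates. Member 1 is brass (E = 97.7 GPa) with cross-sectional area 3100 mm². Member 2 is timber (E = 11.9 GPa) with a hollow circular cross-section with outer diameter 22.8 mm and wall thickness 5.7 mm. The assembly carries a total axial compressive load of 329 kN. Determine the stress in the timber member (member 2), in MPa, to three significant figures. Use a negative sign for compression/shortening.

A_2 = 306.2 mm².
Equal strain + equilibrium ⇒ each member carries load in proportion to AE: A₁E₁ = 302900000 N, A₂E₂ = 3644000 N, ΣAE = 306500000 N.
σ₂ = P·E₂/ΣAE = -329000·11900/306500000 = -12.77 MPa.

-12.8 MPa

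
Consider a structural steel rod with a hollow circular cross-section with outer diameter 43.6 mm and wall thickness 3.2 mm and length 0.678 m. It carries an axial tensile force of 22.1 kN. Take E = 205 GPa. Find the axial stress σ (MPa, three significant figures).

A = 406.1 mm².
σ = N/A = 22100/406.1 = 54.41 MPa.

54.4 MPa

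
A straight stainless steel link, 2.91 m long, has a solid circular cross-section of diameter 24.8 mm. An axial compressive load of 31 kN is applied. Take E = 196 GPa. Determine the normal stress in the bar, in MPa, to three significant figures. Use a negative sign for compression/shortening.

A = 483.1 mm².
σ = N/A = -31000/483.1 = -64.18 MPa.

-64.2 MPa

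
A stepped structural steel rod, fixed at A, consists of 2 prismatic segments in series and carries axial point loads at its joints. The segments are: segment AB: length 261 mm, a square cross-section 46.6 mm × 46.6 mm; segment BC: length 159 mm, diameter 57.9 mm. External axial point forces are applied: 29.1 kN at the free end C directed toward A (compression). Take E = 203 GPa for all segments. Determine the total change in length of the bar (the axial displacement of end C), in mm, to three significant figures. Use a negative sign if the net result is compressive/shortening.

Internal axial forces (sectioning from the free end, tension +): N_BC = -29.1 kN, N_AB = -29.1 kN.
A_AB = 2172 mm².
A_BC = 2633 mm².
δ_AB = -29100·261/(2172·203000) = -0.01723 mm
δ_BC = -29100·159/(2633·203000) = -0.008657 mm
δ = Σδ_i = -0.02589 mm.

-0.0259 mm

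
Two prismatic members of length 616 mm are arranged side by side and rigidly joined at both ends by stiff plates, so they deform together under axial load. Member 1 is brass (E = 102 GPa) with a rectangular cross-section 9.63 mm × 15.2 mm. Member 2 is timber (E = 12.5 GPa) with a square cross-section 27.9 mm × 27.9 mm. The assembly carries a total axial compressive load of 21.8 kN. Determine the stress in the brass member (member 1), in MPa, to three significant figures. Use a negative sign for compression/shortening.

A_1 = 146.4 mm².
A_2 = 778.4 mm².
Equal strain + equilibrium ⇒ each member carries load in proportion to AE: A₁E₁ = 14930000 N, A₂E₂ = 9730000 N, ΣAE = 24660000 N.
σ₁ = P·E₁/ΣAE = -21800·102000/24660000 = -90.17 MPa.

-90.2 MPa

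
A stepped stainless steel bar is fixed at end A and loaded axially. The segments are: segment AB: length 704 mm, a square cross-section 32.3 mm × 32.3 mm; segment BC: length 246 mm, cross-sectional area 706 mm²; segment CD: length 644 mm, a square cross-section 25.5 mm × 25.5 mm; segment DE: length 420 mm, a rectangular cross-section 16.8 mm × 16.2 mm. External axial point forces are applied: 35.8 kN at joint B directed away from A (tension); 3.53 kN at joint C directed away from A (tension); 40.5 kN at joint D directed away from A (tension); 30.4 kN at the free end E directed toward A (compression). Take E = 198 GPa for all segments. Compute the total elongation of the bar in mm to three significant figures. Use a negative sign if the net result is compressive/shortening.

Internal axial forces (sectioning from the free end, tension +): N_DE = -30.4 kN, N_CD = 10.1 kN, N_BC = 13.63 kN, N_AB = 49.43 kN.
A_AB = 1043 mm².
A_CD = 650.2 mm².
A_DE = 272.2 mm².
δ_AB = 49430·704/(1043·198000) = 0.1685 mm
δ_BC = 13630·246/(706·198000) = 0.02399 mm
δ_CD = 10100·644/(650.2·198000) = 0.05052 mm
δ_DE = -30400·420/(272.2·198000) = -0.2369 mm
δ = Σδ_i = 0.006027 mm.

0.00603 mm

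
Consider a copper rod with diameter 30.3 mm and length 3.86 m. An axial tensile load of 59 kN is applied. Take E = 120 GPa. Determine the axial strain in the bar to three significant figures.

A = 721.1 mm².
σ = N/A = 81.82 MPa; ε = σ/E = 81.82/120000 = 6.819e-04.

6.82e-04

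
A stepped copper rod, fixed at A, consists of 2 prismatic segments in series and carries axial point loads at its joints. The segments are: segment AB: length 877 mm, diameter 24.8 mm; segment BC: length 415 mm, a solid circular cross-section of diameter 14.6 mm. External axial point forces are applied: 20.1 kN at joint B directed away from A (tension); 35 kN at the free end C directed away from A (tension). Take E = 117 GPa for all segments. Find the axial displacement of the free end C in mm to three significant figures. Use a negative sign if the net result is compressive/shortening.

1.60 mm

Internal axial forces (sectioning from the free end, tension +): N_BC = 35 kN, N_AB = 55.1 kN.
A_AB = 483.1 mm².
A_BC = 167.4 mm².
δ_AB = 55100·877/(483.1·117000) = 0.855 mm
δ_BC = 35000·415/(167.4·117000) = 0.7415 mm
δ = Σδ_i = 1.597 mm.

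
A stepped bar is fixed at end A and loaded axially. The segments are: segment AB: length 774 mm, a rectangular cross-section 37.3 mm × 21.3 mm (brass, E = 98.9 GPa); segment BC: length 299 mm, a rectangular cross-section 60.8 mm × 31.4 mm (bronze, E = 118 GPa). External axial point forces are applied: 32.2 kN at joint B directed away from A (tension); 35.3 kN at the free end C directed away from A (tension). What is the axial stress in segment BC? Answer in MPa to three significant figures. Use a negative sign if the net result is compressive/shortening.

18.5 MPa

Internal axial forces (sectioning from the free end, tension +): N_BC = 35.3 kN, N_AB = 67.5 kN.
A_BC = 1909 mm².
σ_BC = N_BC/A_BC = 35300/1909 = 18.49 MPa.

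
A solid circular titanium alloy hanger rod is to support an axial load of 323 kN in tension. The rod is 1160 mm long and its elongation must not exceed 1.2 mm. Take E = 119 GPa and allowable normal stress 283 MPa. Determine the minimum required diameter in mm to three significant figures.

Required area A ≥ P/σ_allow = 323000/283 = 1141 mm².
For a solid circular section, d ≥ √(4A/π) = 38.12 mm.
Elongation limit: A ≥ PL/(Eδ_allow) = 323000·1160/(119000·1.2) = 2624 mm² ⇒ d ≥ 57.8 mm.
The elongation limit governs.

57.8 mm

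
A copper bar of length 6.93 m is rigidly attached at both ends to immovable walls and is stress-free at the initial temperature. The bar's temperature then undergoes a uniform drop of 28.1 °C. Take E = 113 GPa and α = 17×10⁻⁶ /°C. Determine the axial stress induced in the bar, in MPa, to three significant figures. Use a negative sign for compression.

54.0 MPa

Free thermal expansion αLΔT = 17e-6 · 6930 · -28.1 = -3.31 mm.
The walls impose strain ε = −(-3.31)/6930 = 4.7770e-04; σ = Eε = 113000 · 4.7770e-04 = 53.98 MPa.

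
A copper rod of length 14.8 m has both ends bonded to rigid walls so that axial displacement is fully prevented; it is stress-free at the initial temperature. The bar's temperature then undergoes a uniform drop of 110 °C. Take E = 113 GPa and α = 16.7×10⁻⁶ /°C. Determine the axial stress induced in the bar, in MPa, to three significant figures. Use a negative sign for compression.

Free thermal expansion αLΔT = 16.7e-6 · 14800 · -110 = -27.19 mm.
The walls impose strain ε = −(-27.19)/14800 = 1.8370e-03; σ = Eε = 113000 · 1.8370e-03 = 207.6 MPa.

208 MPa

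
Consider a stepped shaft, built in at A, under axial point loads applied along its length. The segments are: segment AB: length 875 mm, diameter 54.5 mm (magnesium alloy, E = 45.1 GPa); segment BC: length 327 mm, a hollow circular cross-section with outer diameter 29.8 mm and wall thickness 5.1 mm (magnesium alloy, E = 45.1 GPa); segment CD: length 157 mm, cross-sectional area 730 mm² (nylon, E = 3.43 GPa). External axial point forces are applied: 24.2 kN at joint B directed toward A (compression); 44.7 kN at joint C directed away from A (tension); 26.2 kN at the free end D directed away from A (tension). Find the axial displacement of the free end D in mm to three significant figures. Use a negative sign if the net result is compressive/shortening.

3.33 mm

Internal axial forces (sectioning from the free end, tension +): N_CD = 26.2 kN, N_BC = 70.9 kN, N_AB = 46.7 kN.
A_AB = 2333 mm².
A_BC = 395.7 mm².
δ_AB = 46700·875/(2333·45100) = 0.3884 mm
δ_BC = 70900·327/(395.7·45100) = 1.299 mm
δ_CD = 26200·157/(730·3430) = 1.643 mm
δ = Σδ_i = 3.33 mm.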